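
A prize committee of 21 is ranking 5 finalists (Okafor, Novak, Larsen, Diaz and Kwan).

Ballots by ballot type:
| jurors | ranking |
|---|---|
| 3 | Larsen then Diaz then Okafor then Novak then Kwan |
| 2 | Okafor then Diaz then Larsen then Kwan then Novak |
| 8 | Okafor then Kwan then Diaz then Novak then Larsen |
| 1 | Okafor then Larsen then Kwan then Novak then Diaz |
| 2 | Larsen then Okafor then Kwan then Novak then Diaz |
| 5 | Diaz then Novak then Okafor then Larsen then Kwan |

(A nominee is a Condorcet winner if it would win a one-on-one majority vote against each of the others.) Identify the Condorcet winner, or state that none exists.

Okafor

Check each pair by majority over 21 ballots:
Okafor–Novak: Okafor 16–5.
Okafor vs Larsen: 16 to 5, Okafor.
Okafor vs Diaz: 13 to 8, Okafor.
Okafor vs Kwan: Okafor wins 21–0.
Novak vs Larsen: Novak is ranked higher on 8+5 = 13 ballots, Larsen on 8. Novak wins 13–8.
Novak vs Diaz: Novak preferred on 1+2 = 3 ballots; Diaz wins 18–3.
Novak–Kwan: Kwan 13–8.
Larsen vs Diaz: Diaz wins 15–6.
Larsen vs Kwan: 13 to 8, Larsen.
Diaz vs Kwan: 10 to 11, Kwan.
Okafor wins every pairwise contest, so Okafor is the Condorcet winner.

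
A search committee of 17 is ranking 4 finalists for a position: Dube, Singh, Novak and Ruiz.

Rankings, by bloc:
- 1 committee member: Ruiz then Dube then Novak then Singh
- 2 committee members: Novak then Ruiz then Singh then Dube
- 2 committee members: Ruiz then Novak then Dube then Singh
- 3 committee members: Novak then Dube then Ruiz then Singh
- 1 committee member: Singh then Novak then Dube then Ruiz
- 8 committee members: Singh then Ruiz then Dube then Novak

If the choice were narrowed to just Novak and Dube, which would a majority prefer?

Ballots ranking Novak above Dube: 2 + 2 + 3 + 1 = 8.
Ballots ranking Dube above Novak: 17 − 8 = 9.
Dube wins the head-to-head 9–8.

Dube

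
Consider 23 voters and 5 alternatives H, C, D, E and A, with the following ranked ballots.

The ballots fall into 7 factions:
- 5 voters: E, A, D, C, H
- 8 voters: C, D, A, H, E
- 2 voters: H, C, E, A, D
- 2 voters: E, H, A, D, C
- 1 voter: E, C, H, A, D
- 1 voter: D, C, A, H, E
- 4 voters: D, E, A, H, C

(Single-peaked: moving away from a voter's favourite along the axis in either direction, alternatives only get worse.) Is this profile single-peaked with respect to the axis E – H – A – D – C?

no

Axis positions: E=1, H=2, A=3, D=4, C=5.
Faction 1: ranking walks positions 1-3-4-5-2; A is ranked above H even though H lies between A and the peak E on the axis — preferences dip and rise again. Not single-peaked.
Faction 2 (peak C at position 5): ranking walks positions 5-4-3-2-1, expanding outward from the peak — single-peaked.
Faction 3: ranking walks positions 2-5-1-3-4; C is ranked above A even though A lies between C and the peak H on the axis — preferences dip and rise again. Not single-peaked.
Faction 4 (peak E at position 1): ranking walks positions 1-2-3-4-5, expanding outward from the peak — single-peaked.
Faction 5: ranking walks positions 1-5-2-3-4; C is ranked above H even though H lies between C and the peak E on the axis — preferences dip and rise again. Not single-peaked.
Faction 6 (peak D at position 4): ranking walks positions 4-5-3-2-1, expanding outward from the peak — single-peaked.
Faction 7: ranking walks positions 4-1-3-2-5; E is ranked above A even though A lies between E and the peak D on the axis — preferences dip and rise again. Not single-peaked.
Faction 1 violates single-peakedness, so the profile is not single-peaked on this axis.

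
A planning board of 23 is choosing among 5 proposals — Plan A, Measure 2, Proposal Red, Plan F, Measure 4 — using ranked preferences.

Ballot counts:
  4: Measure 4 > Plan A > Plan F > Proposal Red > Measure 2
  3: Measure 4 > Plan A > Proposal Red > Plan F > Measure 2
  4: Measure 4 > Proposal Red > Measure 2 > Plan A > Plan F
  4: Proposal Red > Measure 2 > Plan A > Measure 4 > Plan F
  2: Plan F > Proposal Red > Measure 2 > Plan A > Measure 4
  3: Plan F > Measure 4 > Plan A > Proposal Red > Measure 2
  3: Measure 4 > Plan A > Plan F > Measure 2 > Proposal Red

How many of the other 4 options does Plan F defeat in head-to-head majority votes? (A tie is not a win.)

Plan F against each rival (23 council members):
Plan F vs Plan A: Plan A, 18–5.
Plan F vs Measure 2: 4+3+2+3+3 = 15 for Plan F, 8 for Measure 2 — Plan F by 15–8.
Plan F vs Proposal Red: Plan F wins 12–11.
Plan F vs Measure 4: Measure 4, 18–5.
Plan F beats Measure 2, Proposal Red; loses to Plan A, Measure 4 — 2 pairwise wins.

2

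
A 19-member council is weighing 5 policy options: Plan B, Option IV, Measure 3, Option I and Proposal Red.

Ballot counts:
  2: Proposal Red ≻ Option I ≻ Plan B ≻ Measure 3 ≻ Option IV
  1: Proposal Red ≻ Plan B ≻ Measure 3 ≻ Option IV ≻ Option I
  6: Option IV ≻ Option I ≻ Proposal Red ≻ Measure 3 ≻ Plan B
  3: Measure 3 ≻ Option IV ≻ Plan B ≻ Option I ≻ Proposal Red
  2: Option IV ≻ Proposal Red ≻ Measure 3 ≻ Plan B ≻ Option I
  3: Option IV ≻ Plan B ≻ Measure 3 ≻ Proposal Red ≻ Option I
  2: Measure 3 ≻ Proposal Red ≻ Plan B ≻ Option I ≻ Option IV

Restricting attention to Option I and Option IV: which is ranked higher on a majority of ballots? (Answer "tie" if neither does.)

Ballots ranking Option I above Option IV: 2 + 2 = 4.
Ballots ranking Option IV above Option I: 19 − 4 = 15.
Option IV wins the head-to-head 15–4.

Option IV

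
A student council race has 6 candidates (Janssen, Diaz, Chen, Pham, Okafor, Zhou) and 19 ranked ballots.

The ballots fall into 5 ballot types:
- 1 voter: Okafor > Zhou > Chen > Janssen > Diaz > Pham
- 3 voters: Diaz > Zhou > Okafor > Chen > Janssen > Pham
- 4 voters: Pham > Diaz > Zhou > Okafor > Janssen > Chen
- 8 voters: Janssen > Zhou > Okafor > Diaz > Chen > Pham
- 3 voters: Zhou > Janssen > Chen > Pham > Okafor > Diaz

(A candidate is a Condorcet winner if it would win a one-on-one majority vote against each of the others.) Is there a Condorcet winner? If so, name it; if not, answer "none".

Zhou

Check each pair by majority over 19 ballots:
Janssen vs Diaz: Janssen preferred on 1+8+3 = 12 ballots; Janssen wins 12–7.
Janssen vs Chen: Janssen is ranked higher on 4+8+3 = 15 ballots, Chen on 4. Janssen wins 15–4.
Janssen vs Pham: 1+3+8+3 = 15 for Janssen, 4 for Pham — Janssen by 15–4.
Janssen vs Okafor: 11 to 8, Janssen.
Janssen vs Zhou: 8 to 11, Zhou.
Diaz vs Chen: 15 to 4, Diaz.
Diaz vs Pham: 12 to 7, Diaz.
Diaz vs Okafor: Diaz is ranked higher on 3+4 = 7 ballots, Okafor on 12. Okafor wins 12–7.
Diaz vs Zhou: 3+4 = 7 for Diaz, 12 for Zhou — Zhou by 12–7.
Chen vs Pham: 15 to 4, Chen.
Chen vs Okafor: 3 for Chen, 16 for Okafor — Okafor by 16–3.
Chen vs Zhou: 0 for Chen, 19 for Zhou — Zhou by 19–0.
Pham vs Okafor: 4+3 = 7 for Pham, 12 for Okafor — Okafor by 12–7.
Pham vs Zhou: Pham is ranked higher on 4 ballots, Zhou on 15. Zhou wins 15–4.
Okafor vs Zhou: 1 for Okafor, 18 for Zhou — Zhou by 18–1.
Only Zhou has no losses; Zhou is the Condorcet winner.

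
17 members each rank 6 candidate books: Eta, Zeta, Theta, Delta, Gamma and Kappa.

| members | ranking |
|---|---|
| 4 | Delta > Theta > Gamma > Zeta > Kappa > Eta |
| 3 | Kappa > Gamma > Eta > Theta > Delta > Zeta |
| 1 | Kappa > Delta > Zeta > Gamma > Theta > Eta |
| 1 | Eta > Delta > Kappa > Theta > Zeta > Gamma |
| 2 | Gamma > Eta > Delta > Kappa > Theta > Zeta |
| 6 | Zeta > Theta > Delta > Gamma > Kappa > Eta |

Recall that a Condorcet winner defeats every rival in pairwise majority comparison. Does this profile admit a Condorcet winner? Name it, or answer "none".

Pairwise majorities:
Eta vs Zeta: Zeta wins 11–6.
Eta vs Theta: Theta wins 11–6.
Eta vs Delta: Eta preferred on 3+1+2 = 6 ballots; Delta wins 11–6.
Eta vs Gamma: 1 to 16, Gamma.
Eta vs Kappa: Kappa wins 14–3.
Zeta vs Theta: 7 to 10, Theta.
Zeta vs Delta: 6 for Zeta, 11 for Delta — Delta by 11–6.
Zeta vs Gamma: Gamma, 9–8.
Zeta–Kappa: Zeta 10–7.
Theta–Delta: Theta 9–8.
Theta vs Gamma: Theta is ranked higher on 4+1+6 = 11 ballots, Gamma on 6. Theta wins 11–6.
Theta vs Kappa: 10 to 7, Theta.
Delta vs Gamma: 4+1+1+6 = 12 for Delta, 5 for Gamma — Delta by 12–5.
Delta vs Kappa: Delta, 13–4.
Gamma vs Kappa: Gamma is ranked higher on 4+2+6 = 12 ballots, Kappa on 5. Gamma wins 12–5.
Theta wins every pairwise contest, so Theta is the Condorcet winner.

Theta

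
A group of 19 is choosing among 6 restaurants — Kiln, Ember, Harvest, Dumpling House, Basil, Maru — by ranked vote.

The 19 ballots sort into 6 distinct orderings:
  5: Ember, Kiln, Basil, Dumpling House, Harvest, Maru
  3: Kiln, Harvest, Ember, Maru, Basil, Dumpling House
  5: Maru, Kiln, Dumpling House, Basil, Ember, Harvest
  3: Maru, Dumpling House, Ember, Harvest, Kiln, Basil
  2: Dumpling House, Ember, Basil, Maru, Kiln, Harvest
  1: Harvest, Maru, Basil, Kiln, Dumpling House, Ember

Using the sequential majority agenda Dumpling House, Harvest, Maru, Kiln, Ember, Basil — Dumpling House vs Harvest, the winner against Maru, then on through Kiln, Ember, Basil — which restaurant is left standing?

Ember

Round 1: Dumpling House vs Harvest — 15–4, Dumpling House advances.
Round 2: Dumpling House vs Maru — 7–12, Maru advances.
Round 3: Maru vs Kiln — 11–8, Maru advances.
Round 4: Maru vs Ember — 9–10, Ember advances.
Round 5: Ember vs Basil — 13–6, Ember advances.
The agenda winner is Ember.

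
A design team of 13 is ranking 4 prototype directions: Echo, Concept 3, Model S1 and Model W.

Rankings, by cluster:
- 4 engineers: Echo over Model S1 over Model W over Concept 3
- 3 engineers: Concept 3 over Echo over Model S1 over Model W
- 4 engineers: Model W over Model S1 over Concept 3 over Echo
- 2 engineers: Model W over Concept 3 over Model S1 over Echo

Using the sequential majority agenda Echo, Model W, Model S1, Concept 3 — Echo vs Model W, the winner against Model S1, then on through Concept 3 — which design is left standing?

Concept 3

Round 1: Echo vs Model W — 7–6, Echo advances.
Round 2: Echo vs Model S1 — 7–6, Echo advances.
Round 3: Echo vs Concept 3 — 4–9, Concept 3 advances.
The agenda winner is Concept 3.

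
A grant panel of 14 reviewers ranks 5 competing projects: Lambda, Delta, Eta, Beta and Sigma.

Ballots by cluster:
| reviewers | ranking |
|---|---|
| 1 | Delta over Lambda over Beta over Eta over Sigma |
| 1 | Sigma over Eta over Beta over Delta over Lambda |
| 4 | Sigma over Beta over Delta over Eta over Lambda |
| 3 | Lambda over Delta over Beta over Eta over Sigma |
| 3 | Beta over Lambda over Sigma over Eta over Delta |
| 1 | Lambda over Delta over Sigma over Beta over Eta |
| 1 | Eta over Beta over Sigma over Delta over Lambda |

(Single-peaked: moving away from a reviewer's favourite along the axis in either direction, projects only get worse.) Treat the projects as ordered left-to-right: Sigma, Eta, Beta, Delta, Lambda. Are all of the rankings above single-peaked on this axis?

Axis positions: Sigma=1, Eta=2, Beta=3, Delta=4, Lambda=5.
Cluster 1 (peak Delta at position 4): ranking walks positions 4-5-3-2-1, expanding outward from the peak — single-peaked.
Cluster 2 (peak Sigma at position 1): ranking walks positions 1-2-3-4-5, expanding outward from the peak — single-peaked.
Cluster 3: ranking walks positions 1-3-4-2-5; Beta is ranked above Eta even though Eta lies between Beta and the peak Sigma on the axis — preferences dip and rise again. Not single-peaked.
Cluster 4 (peak Lambda at position 5): ranking walks positions 5-4-3-2-1, expanding outward from the peak — single-peaked.
Cluster 5: ranking walks positions 3-5-1-2-4; Lambda is ranked above Delta even though Delta lies between Lambda and the peak Beta on the axis — preferences dip and rise again. Not single-peaked.
Cluster 6: ranking walks positions 5-4-1-3-2; Sigma is ranked above Beta even though Beta lies between Sigma and the peak Lambda on the axis — preferences dip and rise again. Not single-peaked.
Cluster 7 (peak Eta at position 2): ranking walks positions 2-3-1-4-5, expanding outward from the peak — single-peaked.
Cluster 3 violates single-peakedness, so the profile is not single-peaked on this axis.

no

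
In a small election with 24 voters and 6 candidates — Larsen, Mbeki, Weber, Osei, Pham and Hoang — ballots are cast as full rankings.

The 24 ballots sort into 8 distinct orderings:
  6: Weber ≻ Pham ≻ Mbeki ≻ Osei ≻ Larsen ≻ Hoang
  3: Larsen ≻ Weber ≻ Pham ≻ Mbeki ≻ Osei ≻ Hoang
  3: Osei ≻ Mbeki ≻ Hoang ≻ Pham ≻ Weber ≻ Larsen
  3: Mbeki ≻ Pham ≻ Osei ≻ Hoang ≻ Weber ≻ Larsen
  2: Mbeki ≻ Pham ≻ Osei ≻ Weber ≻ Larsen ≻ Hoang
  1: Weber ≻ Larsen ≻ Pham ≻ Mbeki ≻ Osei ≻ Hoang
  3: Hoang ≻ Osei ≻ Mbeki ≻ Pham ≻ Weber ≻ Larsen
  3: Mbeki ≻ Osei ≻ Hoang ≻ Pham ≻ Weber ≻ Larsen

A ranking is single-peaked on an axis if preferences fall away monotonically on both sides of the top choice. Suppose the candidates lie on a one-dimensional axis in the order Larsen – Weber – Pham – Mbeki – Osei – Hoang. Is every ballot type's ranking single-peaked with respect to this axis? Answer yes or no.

yes

Axis positions: Larsen=1, Weber=2, Pham=3, Mbeki=4, Osei=5, Hoang=6.
Ballot type 1 (peak Weber at position 2): ranking walks positions 2-3-4-5-1-6, expanding outward from the peak — single-peaked.
Ballot type 2 (peak Larsen at position 1): ranking walks positions 1-2-3-4-5-6, expanding outward from the peak — single-peaked.
Ballot type 3 (peak Osei at position 5): ranking walks positions 5-4-6-3-2-1, expanding outward from the peak — single-peaked.
Ballot type 4 (peak Mbeki at position 4): ranking walks positions 4-3-5-6-2-1, expanding outward from the peak — single-peaked.
Ballot type 5 (peak Mbeki at position 4): ranking walks positions 4-3-5-2-1-6, expanding outward from the peak — single-peaked.
Ballot type 6 (peak Weber at position 2): ranking walks positions 2-1-3-4-5-6, expanding outward from the peak — single-peaked.
Ballot type 7 (peak Hoang at position 6): ranking walks positions 6-5-4-3-2-1, expanding outward from the peak — single-peaked.
Ballot type 8 (peak Mbeki at position 4): ranking walks positions 4-5-6-3-2-1, expanding outward from the peak — single-peaked.
Every ranking is single-peaked on this axis.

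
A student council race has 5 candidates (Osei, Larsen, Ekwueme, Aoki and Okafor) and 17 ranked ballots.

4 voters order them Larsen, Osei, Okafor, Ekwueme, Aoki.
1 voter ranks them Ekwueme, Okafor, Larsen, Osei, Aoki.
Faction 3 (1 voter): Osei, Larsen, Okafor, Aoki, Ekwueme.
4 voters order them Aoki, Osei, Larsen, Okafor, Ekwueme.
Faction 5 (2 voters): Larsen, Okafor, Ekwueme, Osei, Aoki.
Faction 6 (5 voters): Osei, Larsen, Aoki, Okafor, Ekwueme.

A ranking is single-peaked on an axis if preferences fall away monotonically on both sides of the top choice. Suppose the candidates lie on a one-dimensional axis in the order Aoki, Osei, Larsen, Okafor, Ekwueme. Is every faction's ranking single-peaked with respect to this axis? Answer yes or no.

yes

Axis positions: Aoki=1, Osei=2, Larsen=3, Okafor=4, Ekwueme=5.
Faction 1 (peak Larsen at position 3): ranking walks positions 3-2-4-5-1, expanding outward from the peak — single-peaked.
Faction 2 (peak Ekwueme at position 5): ranking walks positions 5-4-3-2-1, expanding outward from the peak — single-peaked.
Faction 3 (peak Osei at position 2): ranking walks positions 2-3-4-1-5, expanding outward from the peak — single-peaked.
Faction 4 (peak Aoki at position 1): ranking walks positions 1-2-3-4-5, expanding outward from the peak — single-peaked.
Faction 5 (peak Larsen at position 3): ranking walks positions 3-4-5-2-1, expanding outward from the peak — single-peaked.
Faction 6 (peak Osei at position 2): ranking walks positions 2-3-1-4-5, expanding outward from the peak — single-peaked.
Every ranking is single-peaked on this axis.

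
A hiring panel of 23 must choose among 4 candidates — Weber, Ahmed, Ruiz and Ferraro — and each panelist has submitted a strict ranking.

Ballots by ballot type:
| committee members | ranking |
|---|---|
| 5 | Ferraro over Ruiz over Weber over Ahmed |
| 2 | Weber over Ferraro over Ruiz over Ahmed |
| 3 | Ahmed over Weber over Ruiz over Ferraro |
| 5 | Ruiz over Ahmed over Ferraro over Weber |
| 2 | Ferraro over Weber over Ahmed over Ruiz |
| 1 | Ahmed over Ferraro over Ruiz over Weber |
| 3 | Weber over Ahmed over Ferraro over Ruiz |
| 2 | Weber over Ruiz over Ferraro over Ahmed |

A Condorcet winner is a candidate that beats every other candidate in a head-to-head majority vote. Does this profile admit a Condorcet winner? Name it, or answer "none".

none

Pairwise majorities:
Weber–Ahmed: Weber 14–9.
Weber vs Ruiz: Weber, 12–11.
Weber–Ferraro: Ferraro 13–10.
Ahmed vs Ruiz: Ruiz wins 14–9.
Ahmed vs Ferraro: Ahmed, 12–11.
Ruiz–Ferraro: Ferraro 13–10.
No candidate is unbeaten: Weber loses to Ferraro; Ahmed loses to Weber; Ruiz loses to Weber; Ferraro loses to Ahmed. In particular Weber → Ahmed → Ferraro → Weber is a majority cycle — no Condorcet winner exists.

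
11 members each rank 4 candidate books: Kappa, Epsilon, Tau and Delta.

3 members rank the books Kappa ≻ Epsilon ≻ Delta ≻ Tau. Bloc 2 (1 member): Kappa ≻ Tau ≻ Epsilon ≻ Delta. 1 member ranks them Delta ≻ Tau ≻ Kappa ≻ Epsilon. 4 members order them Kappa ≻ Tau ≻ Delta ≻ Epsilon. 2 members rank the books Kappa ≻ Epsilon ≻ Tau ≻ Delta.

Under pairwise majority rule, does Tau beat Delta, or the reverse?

Ballots ranking Tau above Delta: 1 + 4 + 2 = 7.
Ballots ranking Delta above Tau: 11 − 7 = 4.
Tau wins the head-to-head 7–4.

Tau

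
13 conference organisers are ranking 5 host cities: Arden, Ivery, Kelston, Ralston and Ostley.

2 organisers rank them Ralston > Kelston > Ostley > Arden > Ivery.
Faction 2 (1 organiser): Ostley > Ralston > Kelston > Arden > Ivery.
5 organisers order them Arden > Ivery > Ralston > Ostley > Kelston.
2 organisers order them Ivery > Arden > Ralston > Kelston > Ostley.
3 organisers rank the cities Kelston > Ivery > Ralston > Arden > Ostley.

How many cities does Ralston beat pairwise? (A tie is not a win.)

2

Ralston against each rival (13 organisers):
Ralston–Arden: Arden 7–6.
Ralston vs Ivery: Ivery, 10–3.
Ralston vs Kelston: Ralston is ranked higher on 2+1+5+2 = 10 ballots, Kelston on 3. Ralston wins 10–3.
Ralston vs Ostley: Ralston, 12–1.
Ralston beats Kelston, Ostley; loses to Arden, Ivery — 2 pairwise wins.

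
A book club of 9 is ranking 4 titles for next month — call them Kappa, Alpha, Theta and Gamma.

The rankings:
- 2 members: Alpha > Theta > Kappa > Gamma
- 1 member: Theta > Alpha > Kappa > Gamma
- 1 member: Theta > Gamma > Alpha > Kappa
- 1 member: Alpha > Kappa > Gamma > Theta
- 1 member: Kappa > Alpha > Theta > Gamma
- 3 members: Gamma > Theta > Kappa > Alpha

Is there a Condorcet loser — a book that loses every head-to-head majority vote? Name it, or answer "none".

Pairwise majorities:
Kappa–Alpha: Alpha 5–4.
Kappa vs Theta: Kappa preferred on 1+1 = 2 ballots; Theta wins 7–2.
Kappa vs Gamma: 2+1+1+1 = 5 for Kappa, 4 for Gamma — Kappa by 5–4.
Alpha vs Theta: Alpha preferred on 2+1+1 = 4 ballots; Theta wins 5–4.
Alpha vs Gamma: Alpha wins 5–4.
Theta vs Gamma: Theta preferred on 2+1+1+1 = 5 ballots; Theta wins 5–4.
Gamma loses to every other book — it is the Condorcet loser.

Gamma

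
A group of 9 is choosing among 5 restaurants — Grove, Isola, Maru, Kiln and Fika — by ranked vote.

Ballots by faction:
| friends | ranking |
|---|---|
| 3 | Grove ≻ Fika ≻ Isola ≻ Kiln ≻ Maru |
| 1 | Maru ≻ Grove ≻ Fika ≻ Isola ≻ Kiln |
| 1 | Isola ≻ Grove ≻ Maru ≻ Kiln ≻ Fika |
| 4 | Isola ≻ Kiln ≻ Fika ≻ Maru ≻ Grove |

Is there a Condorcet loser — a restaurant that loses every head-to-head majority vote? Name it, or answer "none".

none

Head-to-head results (9 friends):
Grove vs Isola: Isola wins 5–4.
Grove vs Maru: 3+1 = 4 for Grove, 5 for Maru — Maru by 5–4.
Grove vs Kiln: Grove, 5–4.
Grove vs Fika: Grove, 5–4.
Isola vs Maru: Isola is ranked higher on 3+1+4 = 8 ballots, Maru on 1. Isola wins 8–1.
Isola–Kiln: Isola 9–0.
Isola vs Fika: Isola preferred on 1+4 = 5 ballots; Isola wins 5–4.
Maru vs Kiln: Maru preferred on 1+1 = 2 ballots; Kiln wins 7–2.
Maru vs Fika: Maru is ranked higher on 1+1 = 2 ballots, Fika on 7. Fika wins 7–2.
Kiln–Fika: Kiln 5–4.
Each restaurant has at least one pairwise win (Grove beats Kiln; Isola beats Grove; Maru beats Grove; Kiln beats Maru; Fika beats Maru) — no Condorcet loser.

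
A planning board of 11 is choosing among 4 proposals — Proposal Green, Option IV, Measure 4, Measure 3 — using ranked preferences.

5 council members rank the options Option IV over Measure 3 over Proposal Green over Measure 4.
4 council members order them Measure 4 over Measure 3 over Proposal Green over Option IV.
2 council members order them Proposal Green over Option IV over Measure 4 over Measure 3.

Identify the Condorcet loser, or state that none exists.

Pairwise majorities:
Proposal Green vs Option IV: Proposal Green wins 6–5.
Proposal Green–Measure 4: Proposal Green 7–4.
Proposal Green vs Measure 3: Proposal Green is ranked higher on 2 ballots, Measure 3 on 9. Measure 3 wins 9–2.
Option IV vs Measure 4: Option IV wins 7–4.
Option IV vs Measure 3: 7 to 4, Option IV.
Measure 4 vs Measure 3: Measure 4 preferred on 4+2 = 6 ballots; Measure 4 wins 6–5.
Every option wins at least one matchup (Proposal Green beats Option IV; Option IV beats Measure 4; Measure 4 beats Measure 3; Measure 3 beats Proposal Green), so there is no Condorcet loser.

none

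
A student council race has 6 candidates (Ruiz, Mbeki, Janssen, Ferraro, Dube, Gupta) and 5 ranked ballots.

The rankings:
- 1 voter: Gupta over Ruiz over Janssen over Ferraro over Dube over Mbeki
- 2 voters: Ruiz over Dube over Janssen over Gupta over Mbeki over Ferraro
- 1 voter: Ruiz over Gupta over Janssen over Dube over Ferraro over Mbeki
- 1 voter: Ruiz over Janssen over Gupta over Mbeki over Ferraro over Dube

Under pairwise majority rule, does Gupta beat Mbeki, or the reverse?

Ballots ranking Gupta above Mbeki: 1 + 2 + 1 + 1 = 5.
Ballots ranking Mbeki above Gupta: 5 − 5 = 0.
Gupta wins the head-to-head 5–0.

Gupta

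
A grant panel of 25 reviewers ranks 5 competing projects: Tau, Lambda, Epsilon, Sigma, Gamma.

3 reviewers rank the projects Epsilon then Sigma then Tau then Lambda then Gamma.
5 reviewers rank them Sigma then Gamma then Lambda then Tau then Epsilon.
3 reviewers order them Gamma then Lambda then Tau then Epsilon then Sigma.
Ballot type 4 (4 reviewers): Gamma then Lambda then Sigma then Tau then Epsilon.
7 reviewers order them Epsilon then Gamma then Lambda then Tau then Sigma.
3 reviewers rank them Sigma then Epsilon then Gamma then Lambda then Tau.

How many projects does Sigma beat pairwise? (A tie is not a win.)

Sigma against each rival (25 reviewers):
Sigma vs Tau: 15 to 10, Sigma.
Sigma vs Lambda: Lambda, 14–11.
Sigma–Epsilon: Epsilon 13–12.
Sigma vs Gamma: Sigma preferred on 3+5+3 = 11 ballots; Gamma wins 14–11.
Sigma beats Tau; loses to Lambda, Epsilon, Gamma — 1 pairwise win.

1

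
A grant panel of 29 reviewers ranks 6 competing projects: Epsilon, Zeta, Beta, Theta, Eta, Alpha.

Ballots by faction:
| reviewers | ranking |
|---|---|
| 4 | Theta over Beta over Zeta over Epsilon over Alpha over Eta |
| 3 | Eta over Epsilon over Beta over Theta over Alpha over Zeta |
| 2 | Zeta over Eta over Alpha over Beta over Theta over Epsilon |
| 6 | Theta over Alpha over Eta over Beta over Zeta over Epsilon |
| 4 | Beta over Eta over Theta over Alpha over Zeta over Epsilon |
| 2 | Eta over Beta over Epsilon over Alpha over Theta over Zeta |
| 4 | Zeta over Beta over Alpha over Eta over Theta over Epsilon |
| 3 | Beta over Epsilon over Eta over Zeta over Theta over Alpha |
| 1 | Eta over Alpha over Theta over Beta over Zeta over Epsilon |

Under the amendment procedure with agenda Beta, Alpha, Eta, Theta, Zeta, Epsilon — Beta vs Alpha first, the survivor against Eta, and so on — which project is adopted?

Beta

Round 1: Beta vs Alpha — 20–9, Beta advances.
Round 2: Beta vs Eta — 15–14, Beta advances.
Round 3: Beta vs Theta — 18–11, Beta advances.
Round 4: Beta vs Zeta — 23–6, Beta advances.
Round 5: Beta vs Epsilon — 26–3, Beta advances.
Beta survives the agenda.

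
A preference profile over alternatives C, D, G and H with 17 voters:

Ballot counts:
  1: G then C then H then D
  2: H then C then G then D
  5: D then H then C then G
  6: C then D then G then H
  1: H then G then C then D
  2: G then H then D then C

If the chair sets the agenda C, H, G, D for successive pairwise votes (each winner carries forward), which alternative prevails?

Round 1: C vs H — 7–10, H advances.
Round 2: H vs G — 8–9, G advances.
Round 3: G vs D — 6–11, D advances.
The agenda winner is D.

D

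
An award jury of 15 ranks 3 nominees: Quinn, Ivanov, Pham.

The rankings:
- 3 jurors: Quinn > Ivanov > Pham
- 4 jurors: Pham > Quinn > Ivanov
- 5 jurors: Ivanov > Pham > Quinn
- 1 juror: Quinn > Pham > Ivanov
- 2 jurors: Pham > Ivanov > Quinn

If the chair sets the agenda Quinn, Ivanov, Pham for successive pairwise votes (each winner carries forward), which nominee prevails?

Round 1: Quinn vs Ivanov — 8–7, Quinn advances.
Round 2: Quinn vs Pham — 4–11, Pham advances.
The agenda winner is Pham.

Pham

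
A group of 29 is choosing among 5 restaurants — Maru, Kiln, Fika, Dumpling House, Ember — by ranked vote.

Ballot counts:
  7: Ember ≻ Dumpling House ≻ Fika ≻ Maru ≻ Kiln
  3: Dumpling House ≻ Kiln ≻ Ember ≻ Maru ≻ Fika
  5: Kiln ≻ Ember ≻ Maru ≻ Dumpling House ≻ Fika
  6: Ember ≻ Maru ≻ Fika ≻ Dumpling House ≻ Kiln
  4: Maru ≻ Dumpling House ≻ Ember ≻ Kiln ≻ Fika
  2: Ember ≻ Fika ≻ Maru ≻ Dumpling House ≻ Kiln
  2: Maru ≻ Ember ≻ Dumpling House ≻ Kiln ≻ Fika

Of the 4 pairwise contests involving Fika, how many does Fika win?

Fika against each rival (29 friends):
Fika vs Maru: Maru wins 20–9.
Fika vs Kiln: 15 to 14, Fika.
Fika vs Dumpling House: 6+2 = 8 for Fika, 21 for Dumpling House — Dumpling House by 21–8.
Fika vs Ember: Ember, 29–0.
Fika beats Kiln; loses to Maru, Dumpling House, Ember — 1 pairwise win.

1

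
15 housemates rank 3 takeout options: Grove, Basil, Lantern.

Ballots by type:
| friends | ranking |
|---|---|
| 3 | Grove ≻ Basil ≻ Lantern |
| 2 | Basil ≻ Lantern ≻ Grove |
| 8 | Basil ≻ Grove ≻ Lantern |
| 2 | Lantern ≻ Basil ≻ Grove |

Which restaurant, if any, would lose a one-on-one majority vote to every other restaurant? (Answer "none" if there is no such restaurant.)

Lantern

Head-to-head results (15 friends):
Grove vs Basil: Basil wins 12–3.
Grove vs Lantern: Grove wins 11–4.
Basil vs Lantern: Basil wins 13–2.
Lantern loses to every other restaurant — it is the Condorcet loser.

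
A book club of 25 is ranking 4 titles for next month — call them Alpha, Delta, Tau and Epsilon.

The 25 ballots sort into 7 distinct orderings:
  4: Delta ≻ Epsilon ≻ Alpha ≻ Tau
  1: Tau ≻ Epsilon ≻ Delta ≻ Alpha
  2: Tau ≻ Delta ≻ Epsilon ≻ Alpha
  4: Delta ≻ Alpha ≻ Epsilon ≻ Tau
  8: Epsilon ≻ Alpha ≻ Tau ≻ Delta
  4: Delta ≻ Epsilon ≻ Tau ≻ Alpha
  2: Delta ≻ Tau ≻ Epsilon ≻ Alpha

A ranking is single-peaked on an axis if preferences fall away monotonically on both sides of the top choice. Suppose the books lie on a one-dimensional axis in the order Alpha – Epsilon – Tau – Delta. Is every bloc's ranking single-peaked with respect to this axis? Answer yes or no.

no

Axis positions: Alpha=1, Epsilon=2, Tau=3, Delta=4.
Bloc 1: ranking walks positions 4-2-1-3; Epsilon is ranked above Tau even though Tau lies between Epsilon and the peak Delta on the axis — preferences dip and rise again. Not single-peaked.
Bloc 2 (peak Tau at position 3): ranking walks positions 3-2-4-1, expanding outward from the peak — single-peaked.
Bloc 3 (peak Tau at position 3): ranking walks positions 3-4-2-1, expanding outward from the peak — single-peaked.
Bloc 4: ranking walks positions 4-1-2-3; Alpha is ranked above Tau even though Tau lies between Alpha and the peak Delta on the axis — preferences dip and rise again. Not single-peaked.
Bloc 5 (peak Epsilon at position 2): ranking walks positions 2-1-3-4, expanding outward from the peak — single-peaked.
Bloc 6: ranking walks positions 4-2-3-1; Epsilon is ranked above Tau even though Tau lies between Epsilon and the peak Delta on the axis — preferences dip and rise again. Not single-peaked.
Bloc 7 (peak Delta at position 4): ranking walks positions 4-3-2-1, expanding outward from the peak — single-peaked.
Bloc 1 violates single-peakedness, so the profile is not single-peaked on this axis.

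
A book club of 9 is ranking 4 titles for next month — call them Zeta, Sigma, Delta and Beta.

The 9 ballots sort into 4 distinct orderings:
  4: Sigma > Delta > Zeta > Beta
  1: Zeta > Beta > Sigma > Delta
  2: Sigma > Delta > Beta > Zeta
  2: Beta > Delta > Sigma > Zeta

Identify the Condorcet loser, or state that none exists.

Pairwise majorities:
Zeta–Sigma: Sigma 8–1.
Zeta vs Delta: 1 for Zeta, 8 for Delta — Delta by 8–1.
Zeta–Beta: Zeta 5–4.
Sigma vs Delta: Sigma is ranked higher on 4+1+2 = 7 ballots, Delta on 2. Sigma wins 7–2.
Sigma vs Beta: 4+2 = 6 for Sigma, 3 for Beta — Sigma by 6–3.
Delta vs Beta: Delta, 6–3.
Beta loses to every other book — it is the Condorcet loser.

Beta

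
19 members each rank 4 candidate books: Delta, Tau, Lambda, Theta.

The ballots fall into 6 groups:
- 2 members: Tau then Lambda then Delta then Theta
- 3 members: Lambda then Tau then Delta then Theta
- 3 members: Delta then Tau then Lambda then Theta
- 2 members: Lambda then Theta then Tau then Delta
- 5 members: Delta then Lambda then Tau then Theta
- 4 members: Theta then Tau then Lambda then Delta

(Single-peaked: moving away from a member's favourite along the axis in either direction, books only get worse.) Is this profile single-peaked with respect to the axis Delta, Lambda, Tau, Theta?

no

Axis positions: Delta=1, Lambda=2, Tau=3, Theta=4.
Group 1 (peak Tau at position 3): ranking walks positions 3-2-1-4, expanding outward from the peak — single-peaked.
Group 2 (peak Lambda at position 2): ranking walks positions 2-3-1-4, expanding outward from the peak — single-peaked.
Group 3: ranking walks positions 1-3-2-4; Tau is ranked above Lambda even though Lambda lies between Tau and the peak Delta on the axis — preferences dip and rise again. Not single-peaked.
Group 4: ranking walks positions 2-4-3-1; Theta is ranked above Tau even though Tau lies between Theta and the peak Lambda on the axis — preferences dip and rise again. Not single-peaked.
Group 5 (peak Delta at position 1): ranking walks positions 1-2-3-4, expanding outward from the peak — single-peaked.
Group 6 (peak Theta at position 4): ranking walks positions 4-3-2-1, expanding outward from the peak — single-peaked.
Group 3 violates single-peakedness, so the profile is not single-peaked on this axis.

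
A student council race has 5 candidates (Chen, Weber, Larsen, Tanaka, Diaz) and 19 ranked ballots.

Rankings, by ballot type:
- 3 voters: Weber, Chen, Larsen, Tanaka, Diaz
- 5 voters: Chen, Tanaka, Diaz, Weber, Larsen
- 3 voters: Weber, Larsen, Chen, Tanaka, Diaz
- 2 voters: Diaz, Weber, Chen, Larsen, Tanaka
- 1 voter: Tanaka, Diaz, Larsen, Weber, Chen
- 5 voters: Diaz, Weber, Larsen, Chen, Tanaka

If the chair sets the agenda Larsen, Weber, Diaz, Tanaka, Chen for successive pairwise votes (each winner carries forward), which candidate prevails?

Chen

Round 1: Larsen vs Weber — 1–18, Weber advances.
Round 2: Weber vs Diaz — 6–13, Diaz advances.
Round 3: Diaz vs Tanaka — 7–12, Tanaka advances.
Round 4: Tanaka vs Chen — 1–18, Chen advances.
The agenda winner is Chen.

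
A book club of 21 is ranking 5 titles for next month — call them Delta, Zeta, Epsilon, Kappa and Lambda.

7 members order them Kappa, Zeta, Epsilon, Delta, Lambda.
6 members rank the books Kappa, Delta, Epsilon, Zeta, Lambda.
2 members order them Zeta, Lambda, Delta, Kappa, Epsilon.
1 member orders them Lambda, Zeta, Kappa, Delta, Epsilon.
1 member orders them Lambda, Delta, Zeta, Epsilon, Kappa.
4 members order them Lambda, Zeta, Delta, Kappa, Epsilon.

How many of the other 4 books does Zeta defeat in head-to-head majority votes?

Zeta against each rival (21 members):
Zeta vs Delta: Zeta, 14–7.
Zeta vs Epsilon: Zeta, 15–6.
Zeta vs Kappa: Zeta is ranked higher on 2+1+1+4 = 8 ballots, Kappa on 13. Kappa wins 13–8.
Zeta vs Lambda: Zeta is ranked higher on 7+6+2 = 15 ballots, Lambda on 6. Zeta wins 15–6.
Zeta beats Delta, Epsilon, Lambda; loses to Kappa — 3 pairwise wins.

3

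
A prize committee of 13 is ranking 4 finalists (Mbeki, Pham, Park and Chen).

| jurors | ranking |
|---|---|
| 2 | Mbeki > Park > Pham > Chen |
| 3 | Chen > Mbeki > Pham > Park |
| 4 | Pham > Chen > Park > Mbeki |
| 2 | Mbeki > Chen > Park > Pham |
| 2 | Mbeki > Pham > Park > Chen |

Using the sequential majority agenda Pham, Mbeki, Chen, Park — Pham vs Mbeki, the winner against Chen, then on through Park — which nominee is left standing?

Round 1: Pham vs Mbeki — 4–9, Mbeki advances.
Round 2: Mbeki vs Chen — 6–7, Chen advances.
Round 3: Chen vs Park — 9–4, Chen advances.
Chen survives the agenda.

Chen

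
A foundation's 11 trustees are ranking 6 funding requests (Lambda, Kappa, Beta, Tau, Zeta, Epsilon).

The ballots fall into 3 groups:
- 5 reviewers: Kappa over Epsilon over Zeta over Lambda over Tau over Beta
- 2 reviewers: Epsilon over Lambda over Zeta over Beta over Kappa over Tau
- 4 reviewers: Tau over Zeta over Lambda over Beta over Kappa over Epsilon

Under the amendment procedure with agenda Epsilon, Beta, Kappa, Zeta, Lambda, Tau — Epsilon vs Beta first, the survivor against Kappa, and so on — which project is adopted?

Zeta

Round 1: Epsilon vs Beta — 7–4, Epsilon advances.
Round 2: Epsilon vs Kappa — 2–9, Kappa advances.
Round 3: Kappa vs Zeta — 5–6, Zeta advances.
Round 4: Zeta vs Lambda — 9–2, Zeta advances.
Round 5: Zeta vs Tau — 7–4, Zeta advances.
The agenda winner is Zeta.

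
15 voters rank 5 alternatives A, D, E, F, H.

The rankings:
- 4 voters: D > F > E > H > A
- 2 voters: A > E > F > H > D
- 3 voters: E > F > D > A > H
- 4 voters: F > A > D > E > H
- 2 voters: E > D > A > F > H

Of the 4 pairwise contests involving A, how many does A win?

1

A against each rival (15 voters):
A vs D: A is ranked higher on 2+4 = 6 ballots, D on 9. D wins 9–6.
A vs E: 2+4 = 6 for A, 9 for E — E by 9–6.
A vs F: A is ranked higher on 2+2 = 4 ballots, F on 11. F wins 11–4.
A vs H: A preferred on 2+3+4+2 = 11 ballots; A wins 11–4.
A beats H; loses to D, E, F — 1 pairwise win.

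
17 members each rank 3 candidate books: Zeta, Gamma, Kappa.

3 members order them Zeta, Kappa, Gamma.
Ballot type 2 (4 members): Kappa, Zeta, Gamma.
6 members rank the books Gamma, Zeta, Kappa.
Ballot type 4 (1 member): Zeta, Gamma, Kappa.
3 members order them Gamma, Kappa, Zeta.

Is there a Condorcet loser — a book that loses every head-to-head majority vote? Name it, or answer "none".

Kappa

Head-to-head results (17 members):
Zeta–Gamma: Gamma 9–8.
Zeta vs Kappa: 10 to 7, Zeta.
Gamma–Kappa: Gamma 10–7.
Kappa is beaten in every head-to-head and is the Condorcet loser.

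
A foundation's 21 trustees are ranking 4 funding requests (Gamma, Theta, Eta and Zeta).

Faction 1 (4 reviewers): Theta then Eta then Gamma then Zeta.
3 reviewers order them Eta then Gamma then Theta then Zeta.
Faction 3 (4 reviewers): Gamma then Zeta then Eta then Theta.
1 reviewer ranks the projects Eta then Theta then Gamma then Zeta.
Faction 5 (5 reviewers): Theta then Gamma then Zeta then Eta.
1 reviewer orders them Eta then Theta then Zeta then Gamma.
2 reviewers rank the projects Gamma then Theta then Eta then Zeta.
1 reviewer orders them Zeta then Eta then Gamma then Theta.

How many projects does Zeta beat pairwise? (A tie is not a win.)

0

Zeta against each rival (21 reviewers):
Zeta–Gamma: Gamma 19–2.
Zeta vs Theta: Zeta is ranked higher on 4+1 = 5 ballots, Theta on 16. Theta wins 16–5.
Zeta vs Eta: Eta, 11–10.
Zeta beats no one; loses to Gamma, Theta, Eta — 0 pairwise wins.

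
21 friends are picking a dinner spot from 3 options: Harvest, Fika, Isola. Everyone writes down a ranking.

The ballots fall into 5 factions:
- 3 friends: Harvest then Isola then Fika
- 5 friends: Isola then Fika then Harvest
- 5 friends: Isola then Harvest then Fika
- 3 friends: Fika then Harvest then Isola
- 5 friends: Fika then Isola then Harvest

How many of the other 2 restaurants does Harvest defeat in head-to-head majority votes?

Harvest against each rival (21 friends):
Harvest vs Fika: 8 to 13, Fika.
Harvest–Isola: Isola 15–6.
Harvest beats no one; loses to Fika, Isola — 0 pairwise wins.

0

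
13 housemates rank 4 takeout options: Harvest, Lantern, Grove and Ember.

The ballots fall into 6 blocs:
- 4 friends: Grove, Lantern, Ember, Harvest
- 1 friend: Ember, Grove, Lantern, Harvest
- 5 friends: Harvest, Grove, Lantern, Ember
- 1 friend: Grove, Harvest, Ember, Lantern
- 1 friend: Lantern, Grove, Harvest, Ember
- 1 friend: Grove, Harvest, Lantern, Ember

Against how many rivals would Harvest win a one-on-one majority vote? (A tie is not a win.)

2

Harvest against each rival (13 friends):
Harvest–Lantern: Harvest 7–6.
Harvest vs Grove: 5 for Harvest, 8 for Grove — Grove by 8–5.
Harvest vs Ember: 8 to 5, Harvest.
Harvest beats Lantern, Ember; loses to Grove — 2 pairwise wins.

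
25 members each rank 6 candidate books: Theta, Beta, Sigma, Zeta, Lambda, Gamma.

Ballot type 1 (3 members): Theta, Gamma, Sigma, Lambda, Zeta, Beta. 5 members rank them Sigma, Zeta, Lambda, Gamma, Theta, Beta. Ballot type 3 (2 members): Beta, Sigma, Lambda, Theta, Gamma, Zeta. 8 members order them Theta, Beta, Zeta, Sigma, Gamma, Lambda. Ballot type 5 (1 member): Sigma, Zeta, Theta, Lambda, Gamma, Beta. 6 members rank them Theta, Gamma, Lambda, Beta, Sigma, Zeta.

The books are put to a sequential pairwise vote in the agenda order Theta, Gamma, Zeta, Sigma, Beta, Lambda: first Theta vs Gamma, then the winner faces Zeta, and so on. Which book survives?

Round 1: Theta vs Gamma — 20–5, Theta advances.
Round 2: Theta vs Zeta — 19–6, Theta advances.
Round 3: Theta vs Sigma — 17–8, Theta advances.
Round 4: Theta vs Beta — 23–2, Theta advances.
Round 5: Theta vs Lambda — 18–7, Theta advances.
The agenda winner is Theta.

Theta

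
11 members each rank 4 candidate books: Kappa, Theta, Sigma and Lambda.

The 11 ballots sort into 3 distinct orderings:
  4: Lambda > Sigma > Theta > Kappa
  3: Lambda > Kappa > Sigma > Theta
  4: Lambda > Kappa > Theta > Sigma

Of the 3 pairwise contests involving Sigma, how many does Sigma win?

Sigma against each rival (11 members):
Sigma vs Kappa: Sigma is ranked higher on 4 ballots, Kappa on 7. Kappa wins 7–4.
Sigma vs Theta: 4+3 = 7 for Sigma, 4 for Theta — Sigma by 7–4.
Sigma vs Lambda: Lambda wins 11–0.
Sigma beats Theta; loses to Kappa, Lambda — 1 pairwise win.

1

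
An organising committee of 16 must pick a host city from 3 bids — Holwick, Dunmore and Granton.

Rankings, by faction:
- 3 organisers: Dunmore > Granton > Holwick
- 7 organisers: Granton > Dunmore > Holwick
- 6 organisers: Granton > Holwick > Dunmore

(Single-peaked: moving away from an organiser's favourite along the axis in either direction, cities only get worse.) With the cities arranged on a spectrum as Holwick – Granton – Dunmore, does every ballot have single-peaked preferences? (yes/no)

yes

Axis positions: Holwick=1, Granton=2, Dunmore=3.
Faction 1 (peak Dunmore at position 3): ranking walks positions 3-2-1, expanding outward from the peak — single-peaked.
Faction 2 (peak Granton at position 2): ranking walks positions 2-3-1, expanding outward from the peak — single-peaked.
Faction 3 (peak Granton at position 2): ranking walks positions 2-1-3, expanding outward from the peak — single-peaked.
Every ranking is single-peaked on this axis.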